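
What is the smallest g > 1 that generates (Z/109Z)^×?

6

φ(109) = 109 − 1 = 108 = 2^2 · 3^3.
g is a primitive root iff g^(108/q) ≢ 1 (mod 109) for each prime q ∈ {2, 3}.
g = 2: 2^54 ≡ 108; 2^36 ≡ 1 — hits 1, so not a primitive root.
g = 3: 3^54 ≡ 1 — hits 1, so not a primitive root.
g = 4: 4^54 ≡ 1 — hits 1, so not a primitive root.
g = 5: 5^54 ≡ 1 — hits 1, so not a primitive root.
g = 6: 6^54 ≡ 108; 6^36 ≡ 63 — none is 1, so 6 is a primitive root.
The smallest primitive root modulo 109 is 6.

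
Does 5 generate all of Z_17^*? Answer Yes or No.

Yes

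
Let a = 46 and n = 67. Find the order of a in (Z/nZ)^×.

66

By Lagrange's theorem, ord_67(46) divides φ(67) = 67 − 1 = 66 = 2 · 3 · 11.
Divisors of 66: 1, 2, 3, 6, 11, 22, 33, 66.
Check 46^d mod 67 for each divisor in increasing order:
46^1 ≡ 46 (mod 67)
46^2 ≡ 39 (mod 67)
46^3 ≡ 52 (mod 67)
46^6 ≡ 24 (mod 67)
46^11 ≡ 30 (mod 67)
46^22 ≡ 29 (mod 67)
46^33 ≡ 66 (mod 67)
46^66 ≡ 1 (mod 67) ✓
So ord_67(46) = 66.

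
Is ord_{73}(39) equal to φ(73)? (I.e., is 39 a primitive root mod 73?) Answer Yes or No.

Yes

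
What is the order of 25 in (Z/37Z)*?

By Lagrange's theorem, ord_37(25) divides φ(37) = 37 − 1 = 36 = 2^2 · 3^2.
Divisors of 36: 1, 2, 3, 4, 6, 9, 12, 18, 36.
Test each divisor d:
25^1 ≡ 25
25^2 ≡ 33
25^3 ≡ 11
25^4 ≡ 16
25^6 ≡ 10
25^9 ≡ 36
25^12 ≡ 26
25^18 ≡ 1
Hence ord(25) = 18.

18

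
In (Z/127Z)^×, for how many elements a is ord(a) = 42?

12

φ(127) = 127 − 1 = 126 = 2 · 3^2 · 7.
(Z/127Z)^× is cyclic (|G| = 126); a cyclic group of order m has exactly φ(d) elements of each order d | m, and none otherwise.
42 = 2 · 3 · 7 divides 126, and φ(42) = 12.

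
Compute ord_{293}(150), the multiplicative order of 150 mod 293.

The order of 150 must divide φ(293) = 293 − 1 = 292 = 2^2 · 73.
Divisors of 292: 1, 2, 4, 73, 146, 292.
Check 150^d mod 293 for each divisor in increasing order:
150^1 ≡ 150
150^2 ≡ 232
150^4 ≡ 205
150^73 ≡ 1
Therefore the multiplicative order of 150 modulo 293 is 73.

73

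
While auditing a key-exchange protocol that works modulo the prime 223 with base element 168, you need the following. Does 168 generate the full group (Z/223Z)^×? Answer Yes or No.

φ(223) = 223 − 1 = 222 = 2 · 3 · 37.
An element g generates (Z/223Z)^× iff g^(222/q) ≢ 1 (mod 223) for each prime q ∈ {2, 3, 37}.
168^111 ≡ 222 (mod 223)  [q = 2: ≢ 1 ✓]
168^74 ≡ 183 (mod 223)  [q = 3: ≢ 1 ✓]
168^6 ≡ 66 (mod 223)  [q = 37: ≢ 1 ✓]
None equal 1, so ord_223(168) = 222: 168 is a primitive root.

Yes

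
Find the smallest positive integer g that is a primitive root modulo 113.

3

φ(113) = 113 − 1 = 112 = 2^4 · 7.
g is a primitive root iff g^(112/q) ≢ 1 (mod 113) for each prime q ∈ {2, 7}.
g = 2: 2^56 ≡ 1 — hits 1, so not a primitive root.
g = 3: 3^56 ≡ 112; 3^16 ≡ 49 — none is 1, so 3 is a primitive root.
So 3 is the smallest generator of (Z/113Z)^×.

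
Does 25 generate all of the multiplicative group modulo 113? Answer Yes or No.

φ(113) = 113 − 1 = 112 = 2^4 · 7.
It suffices to check that the order of 25 is not a proper divisor of 112: compute 25^(112/q) for q ∈ {2, 7}.
25^56 ≡ 1 (mod 113)  [q = 2: ≡ 1 ✗]
25^16 ≡ 109 (mod 113)  [q = 7: ≢ 1 ✓]
Since 25^56 ≡ 1, the order of 25 divides 56 < 112, so 25 is not a primitive root.

No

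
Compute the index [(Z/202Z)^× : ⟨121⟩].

The order of 121 must divide φ(202) = φ(2)·φ(101) = 1·100 = 100 = 2^2 · 5^2.
Divisors of 100: 1, 2, 4, 5, 10, 20, 25, 50, 100.
Evaluate successive powers at the divisors of 100:
121^1 ≡ 121 (mod 202)
121^2 ≡ 97 (mod 202)
121^4 ≡ 117 (mod 202)
121^5 ≡ 17 (mod 202)
121^10 ≡ 87 (mod 202)
121^20 ≡ 95 (mod 202)
121^25 ≡ 201 (mod 202)
121^50 ≡ 1 (mod 202) ✓
Thus |⟨121⟩| = ord(121) = 50.
The index is φ(202) / ord(121) = 100 / 50 = 2.

2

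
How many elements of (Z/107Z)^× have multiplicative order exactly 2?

1

φ(107) = 107 − 1 = 106 = 2 · 53.
In a cyclic group of order 106, there are φ(d) elements of order d for each divisor d of 106, and zero for non-divisors.
2 | 106, and φ(2) = 2 − 1 = 1.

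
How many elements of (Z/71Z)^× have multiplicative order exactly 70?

24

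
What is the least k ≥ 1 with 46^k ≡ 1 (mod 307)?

9

The order of 46 must divide φ(307) = 307 − 1 = 306 = 2 · 3^2 · 17.
Divisors of 306: 1, 2, 3, 6, 9, 17, 18, 34, 51, 102, 153, 306.
Test each divisor d:
46^1 ≡ 46 (mod 307)
46^2 ≡ 274 (mod 307)
46^3 ≡ 17 (mod 307)
46^6 ≡ 289 (mod 307)
46^9 ≡ 1 (mod 307) ✓
Hence ord(46) = 9.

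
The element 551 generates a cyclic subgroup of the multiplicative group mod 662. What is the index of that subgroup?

15

By Lagrange's theorem, ord_662(551) divides φ(662) = φ(2)·φ(331) = 1·330 = 330 = 2 · 3 · 5 · 11.
Divisors of 330: 1, 2, 3, 5, 6, 10, 11, 15, 22, 30, 33, 55, 66, 110, 165, 330.
Test each divisor d:
551^1 ≡ 551
551^2 ≡ 405
551^3 ≡ 61
551^5 ≡ 211
551^6 ≡ 411
551^10 ≡ 167
551^11 ≡ 661
551^15 ≡ 151
551^22 ≡ 1
Thus |⟨551⟩| = ord(551) = 22.
[(Z/662Z)^× : ⟨551⟩] = 330/22 = 15.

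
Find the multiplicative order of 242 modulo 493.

28

The order of 242 must divide φ(493) = φ(17·29) = (17−1)·(29−1) = 16·28 = 448 = 2^6 · 7.
Divisors of 448: 1, 2, 4, 7, 8, 14, 16, 28, 32, 56, 64, 112, 224, 448.
Compute 242^d (mod 493) for the divisors d until we hit 1:
242^1 ≡ 242 (mod 493)
242^2 ≡ 390 (mod 493)
242^4 ≡ 256 (mod 493)
242^7 ≡ 336 (mod 493)
242^8 ≡ 460 (mod 493)
242^14 ≡ 492 (mod 493)
242^16 ≡ 103 (mod 493)
242^28 ≡ 1 (mod 493) ✓
The smallest such exponent is 28, so the order of 242 is 28.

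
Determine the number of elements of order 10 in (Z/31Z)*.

4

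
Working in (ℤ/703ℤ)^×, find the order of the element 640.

18

By Lagrange's theorem, ord_703(640) divides φ(703) = φ(19·37) = (19−1)·(37−1) = 18·36 = 648 = 2^3 · 3^4.
Divisors of 648: 1, 2, 3, 4, 6, 8, 9, 12, 18, 24, 27, 36, 54, 72, 81, 108, 162, 216, 324, 648.
Compute 640^d (mod 703) for the divisors d until we hit 1:
640^1 ≡ 640 (mod 703)
640^2 ≡ 454 (mod 703)
640^3 ≡ 221 (mod 703)
640^4 ≡ 137 (mod 703)
640^6 ≡ 334 (mod 703)
640^8 ≡ 491 (mod 703)
640^9 ≡ 702 (mod 703)
640^12 ≡ 482 (mod 703)
640^18 ≡ 1 (mod 703) ✓
Therefore the multiplicative order of 640 modulo 703 is 18.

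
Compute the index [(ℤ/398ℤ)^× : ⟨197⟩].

1

Since 197 ∈ (Z/398Z)^×, its order divides φ(398) = φ(2)·φ(199) = 1·198 = 198 = 2 · 3^2 · 11.
Divisors of 198: 1, 2, 3, 6, 9, 11, 18, 22, 33, 66, 99, 198.
Compute 197^d (mod 398) for the divisors d until we hit 1:
197^1 ≡ 197 (mod 398)
197^2 ≡ 203 (mod 398)
197^3 ≡ 191 (mod 398)
197^6 ≡ 263 (mod 398)
197^9 ≡ 85 (mod 398)
197^11 ≡ 141 (mod 398)
197^18 ≡ 61 (mod 398)
197^22 ≡ 379 (mod 398)
197^33 ≡ 107 (mod 398)
197^66 ≡ 305 (mod 398)
197^99 ≡ 397 (mod 398)
197^198 ≡ 1 (mod 398) ✓
So ord_398(197) = 198, hence |⟨197⟩| = 198.
Index = |(Z/398Z)^×| / |⟨197⟩| = 198 / 198 = 1.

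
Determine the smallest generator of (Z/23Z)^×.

5

φ(23) = 23 − 1 = 22 = 2 · 11.
Test candidates g = 2, 3, … against the prime factors q ∈ {2, 11} of φ(23): g is a generator iff g^(22/q) ≢ 1 for every such q.
g = 2: 2^11 ≡ 1 — hits 1, so not a primitive root.
g = 3: 3^11 ≡ 1 — hits 1, so not a primitive root.
g = 4: 4^11 ≡ 1 — hits 1, so not a primitive root.
g = 5: 5^11 ≡ 22; 5^2 ≡ 2 — none is 1, so 5 is a primitive root.
Hence the least primitive root of 23 is 5.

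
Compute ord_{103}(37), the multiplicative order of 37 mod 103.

Since 37 ∈ (Z/103Z)^×, its order divides φ(103) = 103 − 1 = 102 = 2 · 3 · 17.
Divisors of 102: 1, 2, 3, 6, 17, 34, 51, 102.
Test each divisor d:
37^1 ≡ 37
37^2 ≡ 30
37^3 ≡ 80
37^6 ≡ 14
37^17 ≡ 102
37^34 ≡ 1
Therefore the multiplicative order of 37 modulo 103 is 34.

34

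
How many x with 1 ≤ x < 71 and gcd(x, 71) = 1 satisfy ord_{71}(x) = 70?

24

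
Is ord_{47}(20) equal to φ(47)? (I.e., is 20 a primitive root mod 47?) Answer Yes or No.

φ(47) = 47 − 1 = 46 = 2 · 23.
Test 20^(46/q) mod 47 for each prime factor q of 46:
20^23 ≡ 46 (mod 47)  [q = 2: ≢ 1 ✓]
20^2 ≡ 24 (mod 47)  [q = 23: ≢ 1 ✓]
Every test exponent gives a nontrivial residue, hence 20 generates the full group.

Yes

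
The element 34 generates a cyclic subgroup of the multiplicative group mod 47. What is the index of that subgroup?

By Lagrange's theorem, ord_47(34) divides φ(47) = 47 − 1 = 46 = 2 · 23.
Divisors of 46: 1, 2, 23, 46.
Check 34^d mod 47 for each divisor in increasing order:
34^1 ≡ 34 (mod 47)
34^2 ≡ 28 (mod 47)
34^23 ≡ 1 (mod 47) ✓
Thus |⟨34⟩| = ord(34) = 23.
The index is φ(47) / ord(34) = 46 / 23 = 2.

2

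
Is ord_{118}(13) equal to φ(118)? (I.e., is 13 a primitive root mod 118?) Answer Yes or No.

φ(118) = φ(2)·φ(59) = 1·58 = 58 = 2 · 29.
It suffices to check that the order of 13 is not a proper divisor of 58: compute 13^(58/q) for q ∈ {2, 29}.
13^29 ≡ 117 (mod 118)  [q = 2: ≢ 1 ✓]
13^2 ≡ 51 (mod 118)  [q = 29: ≢ 1 ✓]
All checks pass, so 13 has order 58 and is a primitive root modulo 118.

Yes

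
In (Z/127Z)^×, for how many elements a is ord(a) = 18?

φ(127) = 127 − 1 = 126 = 2 · 3^2 · 7.
Since (Z/127Z)^× is cyclic of order 126, the number of elements of order d is φ(d) when d | 126 and 0 otherwise.
18 = 2 · 3^2 divides 126, and φ(18) = 6.

6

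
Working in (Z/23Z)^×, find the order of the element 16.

11

The order of 16 must divide φ(23) = 23 − 1 = 22 = 2 · 11.
Divisors of 22: 1, 2, 11, 22.
Test each divisor d:
16^1 ≡ 16
16^2 ≡ 3
16^11 ≡ 1
So ord_23(16) = 11.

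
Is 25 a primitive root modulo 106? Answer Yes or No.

No

φ(106) = φ(2)·φ(53) = 1·52 = 52 = 2^2 · 13.
Test 25^(52/q) mod 106 for each prime factor q of 52:
25^26 ≡ 1 (mod 106)  [q = 2: ≡ 1 ✗]
25^4 ≡ 15 (mod 106)  [q = 13: ≢ 1 ✓]
The check at q = 2 fails, so 25 generates a proper subgroup.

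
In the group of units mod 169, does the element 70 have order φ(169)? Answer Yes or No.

No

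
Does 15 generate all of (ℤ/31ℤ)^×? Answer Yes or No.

No

φ(31) = 31 − 1 = 30 = 2 · 3 · 5.
It suffices to check that the order of 15 is not a proper divisor of 30: compute 15^(30/q) for q ∈ {2, 3, 5}.
15^15 ≡ 30 (mod 31)  [q = 2: ≢ 1 ✓]
15^10 ≡ 1 (mod 31)  [q = 3: ≡ 1 ✗]
15^6 ≡ 16 (mod 31)  [q = 5: ≢ 1 ✓]
The check at q = 3 fails, so 15 generates a proper subgroup.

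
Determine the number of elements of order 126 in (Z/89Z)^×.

0

φ(89) = 89 − 1 = 88 = 2^3 · 11.
In a cyclic group of order 88, there are φ(d) elements of order d for each divisor d of 88, and zero for non-divisors.
126 does not divide 88, so no element of (Z/89Z)^× has order 126.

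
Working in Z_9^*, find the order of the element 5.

6

ord(5) | φ(9) = φ(3^2) = 3·(3−1) = 6 = 2 · 3.
Divisors of 6: 1, 2, 3, 6.
Check 5^d mod 9 for each divisor in increasing order:
5^1 ≡ 5
5^2 ≡ 7
5^3 ≡ 8
5^6 ≡ 1
Therefore the multiplicative order of 5 modulo 9 is 6.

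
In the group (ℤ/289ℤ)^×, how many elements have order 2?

φ(289) = φ(17^2) = 17·(17−1) = 272 = 2^4 · 17.
In a cyclic group of order 272, there are φ(d) elements of order d for each divisor d of 272, and zero for non-divisors.
2 | 272, and φ(2) = 2 − 1 = 1.

1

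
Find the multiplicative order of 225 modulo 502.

The order of 225 must divide φ(502) = φ(2)·φ(251) = 1·250 = 250 = 2 · 5^3.
Divisors of 250: 1, 2, 5, 10, 25, 50, 125, 250.
Compute 225^d (mod 502) for the divisors d until we hit 1:
225^1 ≡ 225
225^2 ≡ 425
225^5 ≡ 211
225^10 ≡ 345
225^25 ≡ 219
225^50 ≡ 271
225^125 ≡ 1
Hence ord(225) = 125.

125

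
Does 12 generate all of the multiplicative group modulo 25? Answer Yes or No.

φ(25) = φ(5^2) = 5·(5−1) = 20 = 2^2 · 5.
Test 12^(20/q) mod 25 for each prime factor q of 20:
12^10 ≡ 24 (mod 25)  [q = 2: ≢ 1 ✓]
12^4 ≡ 11 (mod 25)  [q = 5: ≢ 1 ✓]
None equal 1, so ord_25(12) = 20: 12 is a primitive root.

Yes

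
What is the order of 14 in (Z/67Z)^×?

11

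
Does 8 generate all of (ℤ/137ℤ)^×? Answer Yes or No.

No

φ(137) = 137 − 1 = 136 = 2^3 · 17.
8 is a primitive root mod 137 iff 8^(φ(137)/q) ≢ 1 for every prime q | φ(137), i.e. q ∈ {2, 17}.
8^68 ≡ 1 (mod 137)  [q = 2: ≡ 1 ✗]
8^8 ≡ 59 (mod 137)  [q = 17: ≢ 1 ✓]
8^68 ≡ 1 shows ord(8) | 68, strictly less than φ(137); not a primitive root.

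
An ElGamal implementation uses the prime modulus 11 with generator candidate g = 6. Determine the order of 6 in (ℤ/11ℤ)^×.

10

ord(6) | φ(11) = 11 − 1 = 10 = 2 · 5.
Divisors of 10: 1, 2, 5, 10.
Test each divisor d:
6^1 ≡ 6 (mod 11)
6^2 ≡ 3 (mod 11)
6^5 ≡ 10 (mod 11)
6^10 ≡ 1 (mod 11) ✓
The smallest such exponent is 10, so the order of 6 is 10.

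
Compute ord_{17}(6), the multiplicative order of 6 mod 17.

16

ord(6) | φ(17) = 17 − 1 = 16 = 2^4.
Divisors of 16: 1, 2, 4, 8, 16.
Evaluate successive powers at the divisors of 16:
6^1 ≡ 6 (mod 17)
6^2 ≡ 2 (mod 17)
6^4 ≡ 4 (mod 17)
6^8 ≡ 16 (mod 17)
6^16 ≡ 1 (mod 17) ✓
So ord_17(6) = 16.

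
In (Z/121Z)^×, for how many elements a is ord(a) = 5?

4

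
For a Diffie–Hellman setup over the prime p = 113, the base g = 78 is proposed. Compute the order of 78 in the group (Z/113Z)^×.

16

Since 78 ∈ (Z/113Z)^×, its order divides φ(113) = 113 − 1 = 112 = 2^4 · 7.
Divisors of 112: 1, 2, 4, 7, 8, 14, 16, 28, 56, 112.
Evaluate successive powers at the divisors of 112:
78^1 ≡ 78
78^2 ≡ 95
78^4 ≡ 98
78^7 ≡ 42
78^8 ≡ 112
78^14 ≡ 69
78^16 ≡ 1
So ord_113(78) = 16.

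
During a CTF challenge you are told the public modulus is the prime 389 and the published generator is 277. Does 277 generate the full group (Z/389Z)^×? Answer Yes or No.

No

φ(389) = 389 − 1 = 388 = 2^2 · 97.
Test 277^(388/q) mod 389 for each prime factor q of 388:
277^194 ≡ 1 (mod 389)  [q = 2: ≡ 1 ✗]
277^4 ≡ 269 (mod 389)  [q = 97: ≢ 1 ✓]
The check at q = 2 fails, so 277 generates a proper subgroup.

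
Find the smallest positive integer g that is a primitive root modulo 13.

2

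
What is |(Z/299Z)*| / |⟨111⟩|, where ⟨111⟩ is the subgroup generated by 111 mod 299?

2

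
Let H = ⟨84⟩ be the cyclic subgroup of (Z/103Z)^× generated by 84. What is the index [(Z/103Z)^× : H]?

1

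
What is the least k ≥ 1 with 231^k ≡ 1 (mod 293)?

The order of 231 must divide φ(293) = 293 − 1 = 292 = 2^2 · 73.
Divisors of 292: 1, 2, 4, 73, 146, 292.
Compute 231^d (mod 293) for the divisors d until we hit 1:
231^1 ≡ 231 (mod 293)
231^2 ≡ 35 (mod 293)
231^4 ≡ 53 (mod 293)
231^73 ≡ 138 (mod 293)
231^146 ≡ 292 (mod 293)
231^292 ≡ 1 (mod 293) ✓
The smallest such exponent is 292, so the order of 231 is 292.

292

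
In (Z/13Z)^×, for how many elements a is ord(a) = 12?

φ(13) = 13 − 1 = 12 = 2^2 · 3.
In a cyclic group of order 12, there are φ(d) elements of order d for each divisor d of 12, and zero for non-divisors.
12 = 2^2 · 3 divides 12, and φ(12) = 4.

4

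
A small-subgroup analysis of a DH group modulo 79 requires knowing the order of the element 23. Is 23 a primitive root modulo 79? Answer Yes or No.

No

φ(79) = 79 − 1 = 78 = 2 · 3 · 13.
23 is a primitive root mod 79 iff 23^(φ(79)/q) ≢ 1 for every prime q | φ(79), i.e. q ∈ {2, 3, 13}.
23^39 ≡ 1 (mod 79)  [q = 2: ≡ 1 ✗]
23^26 ≡ 55 (mod 79)  [q = 3: ≢ 1 ✓]
23^6 ≡ 1 (mod 79)  [q = 13: ≡ 1 ✗]
Since 23^39 ≡ 1, the order of 23 divides 39 < 78, so 23 is not a primitive root.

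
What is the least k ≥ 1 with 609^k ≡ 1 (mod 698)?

348

The order of 609 must divide φ(698) = φ(2)·φ(349) = 1·348 = 348 = 2^2 · 3 · 29.
Divisors of 348: 1, 2, 3, 4, 6, 12, 29, 58, 87, 116, 174, 348.
Test each divisor d:
609^1 ≡ 609 (mod 698)
609^2 ≡ 243 (mod 698)
609^3 ≡ 11 (mod 698)
609^4 ≡ 417 (mod 698)
609^6 ≡ 121 (mod 698)
609^12 ≡ 681 (mod 698)
609^29 ≡ 509 (mod 698)
609^58 ≡ 123 (mod 698)
609^87 ≡ 485 (mod 698)
609^116 ≡ 471 (mod 698)
609^174 ≡ 697 (mod 698)
609^348 ≡ 1 (mod 698) ✓
Hence ord(609) = 348.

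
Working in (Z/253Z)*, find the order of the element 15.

110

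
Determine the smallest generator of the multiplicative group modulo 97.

φ(97) = 97 − 1 = 96 = 2^5 · 3.
g is a primitive root iff g^(96/q) ≢ 1 (mod 97) for each prime q ∈ {2, 3}.
g = 2: 2^48 ≡ 1 — hits 1, so not a primitive root.
g = 3: 3^48 ≡ 1 — hits 1, so not a primitive root.
g = 4: 4^48 ≡ 1 — hits 1, so not a primitive root.
g = 5: 5^48 ≡ 96; 5^32 ≡ 35 — none is 1, so 5 is a primitive root.
The smallest primitive root modulo 97 is 5.

5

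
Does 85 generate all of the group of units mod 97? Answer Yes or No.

No

φ(97) = 97 − 1 = 96 = 2^5 · 3.
An element g generates (Z/97Z)^× iff g^(96/q) ≢ 1 (mod 97) for each prime q ∈ {2, 3}.
85^48 ≡ 1 (mod 97)  [q = 2: ≡ 1 ✗]
85^32 ≡ 1 (mod 97)  [q = 3: ≡ 1 ✗]
The check at q = 2 fails, so 85 generates a proper subgroup.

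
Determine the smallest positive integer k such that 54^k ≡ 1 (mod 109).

Since 54 ∈ (Z/109Z)^×, its order divides φ(109) = 109 − 1 = 108 = 2^2 · 3^3.
Divisors of 108: 1, 2, 3, 4, 6, 9, 12, 18, 27, 36, 54, 108.
Compute 54^d (mod 109) for the divisors d until we hit 1:
54^1 ≡ 54 (mod 109)
54^2 ≡ 82 (mod 109)
54^3 ≡ 68 (mod 109)
54^4 ≡ 75 (mod 109)
54^6 ≡ 46 (mod 109)
54^9 ≡ 76 (mod 109)
54^12 ≡ 45 (mod 109)
54^18 ≡ 108 (mod 109)
54^27 ≡ 33 (mod 109)
54^36 ≡ 1 (mod 109) ✓
So ord_109(54) = 36.

36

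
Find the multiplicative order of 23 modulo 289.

ord(23) | φ(289) = φ(17^2) = 17·(17−1) = 272 = 2^4 · 17.
Divisors of 272: 1, 2, 4, 8, 16, 17, 34, 68, 136, 272.
Check 23^d mod 289 for each divisor in increasing order:
23^1 ≡ 23
23^2 ≡ 240
23^4 ≡ 89
23^8 ≡ 118
23^16 ≡ 52
23^17 ≡ 40
23^34 ≡ 155
23^68 ≡ 38
23^136 ≡ 288
23^272 ≡ 1
So ord_289(23) = 272.

272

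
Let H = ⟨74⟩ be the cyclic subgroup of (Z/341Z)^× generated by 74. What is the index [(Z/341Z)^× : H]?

10

The order of 74 must divide φ(341) = φ(11·31) = (11−1)·(31−1) = 10·30 = 300 = 2^2 · 3 · 5^2.
Divisors of 300: 1, 2, 3, 4, 5, 6, 10, 12, 15, 20, 25, 30, 50, 60, 75, 100, 150, 300.
Check 74^d mod 341 for each divisor in increasing order:
74^1 ≡ 74
74^2 ≡ 20
74^3 ≡ 116
74^4 ≡ 59
74^5 ≡ 274
74^6 ≡ 157
74^10 ≡ 56
74^12 ≡ 97
74^15 ≡ 340
74^20 ≡ 67
74^25 ≡ 285
74^30 ≡ 1
So ord_341(74) = 30, hence |⟨74⟩| = 30.
The index is φ(341) / ord(74) = 300 / 30 = 10.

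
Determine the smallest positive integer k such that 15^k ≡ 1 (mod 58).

Since 15 ∈ (Z/58Z)^×, its order divides φ(58) = φ(2)·φ(29) = 1·28 = 28 = 2^2 · 7.
Divisors of 28: 1, 2, 4, 7, 14, 28.
Compute 15^d (mod 58) for the divisors d until we hit 1:
15^1 ≡ 15 (mod 58)
15^2 ≡ 51 (mod 58)
15^4 ≡ 49 (mod 58)
15^7 ≡ 17 (mod 58)
15^14 ≡ 57 (mod 58)
15^28 ≡ 1 (mod 58) ✓
Therefore the multiplicative order of 15 modulo 58 is 28.

28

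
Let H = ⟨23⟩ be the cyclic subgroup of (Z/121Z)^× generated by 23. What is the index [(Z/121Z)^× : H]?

10

The order of 23 must divide φ(121) = φ(11^2) = 11·(11−1) = 110 = 2 · 5 · 11.
Divisors of 110: 1, 2, 5, 10, 11, 22, 55, 110.
Check 23^d mod 121 for each divisor in increasing order:
23^1 ≡ 23 (mod 121)
23^2 ≡ 45 (mod 121)
23^5 ≡ 111 (mod 121)
23^10 ≡ 100 (mod 121)
23^11 ≡ 1 (mod 121) ✓
The order of 23 is 11, so the subgroup it generates has 11 elements.
[(Z/121Z)^× : ⟨23⟩] = 110/11 = 10.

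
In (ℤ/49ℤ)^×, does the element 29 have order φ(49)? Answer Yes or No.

φ(49) = φ(7^2) = 7·(7−1) = 42 = 2 · 3 · 7.
Test 29^(42/q) mod 49 for each prime factor q of 42:
29^21 ≡ 1 (mod 49)  [q = 2: ≡ 1 ✗]
29^14 ≡ 1 (mod 49)  [q = 3: ≡ 1 ✗]
29^6 ≡ 22 (mod 49)  [q = 7: ≢ 1 ✓]
29^21 ≡ 1 shows ord(29) | 21, strictly less than φ(49); not a primitive root.

No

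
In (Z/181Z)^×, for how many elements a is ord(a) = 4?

2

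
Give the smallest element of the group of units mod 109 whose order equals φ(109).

φ(109) = 109 − 1 = 108 = 2^2 · 3^3.
Test candidates g = 2, 3, … against the prime factors q ∈ {2, 3} of φ(109): g is a generator iff g^(108/q) ≢ 1 for every such q.
g = 2: 2^54 ≡ 108; 2^36 ≡ 1 — hits 1, so not a primitive root.
g = 3: 3^54 ≡ 1 — hits 1, so not a primitive root.
g = 4: 4^54 ≡ 1 — hits 1, so not a primitive root.
g = 5: 5^54 ≡ 1 — hits 1, so not a primitive root.
g = 6: 6^54 ≡ 108; 6^36 ≡ 63 — none is 1, so 6 is a primitive root.
The smallest primitive root modulo 109 is 6.

6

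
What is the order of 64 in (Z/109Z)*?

By Lagrange's theorem, ord_109(64) divides φ(109) = 109 − 1 = 108 = 2^2 · 3^3.
Divisors of 108: 1, 2, 3, 4, 6, 9, 12, 18, 27, 36, 54, 108.
Evaluate successive powers at the divisors of 108:
64^1 ≡ 64
64^2 ≡ 63
64^3 ≡ 108
64^4 ≡ 45
64^6 ≡ 1
Therefore the multiplicative order of 64 modulo 109 is 6.

6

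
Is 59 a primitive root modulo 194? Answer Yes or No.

Yes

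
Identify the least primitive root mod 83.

2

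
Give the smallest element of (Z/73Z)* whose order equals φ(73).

φ(73) = 73 − 1 = 72 = 2^3 · 3^2.
Test candidates g = 2, 3, … against the prime factors q ∈ {2, 3} of φ(73): g is a generator iff g^(72/q) ≢ 1 for every such q.
g = 2: 2^36 ≡ 1 — hits 1, so not a primitive root.
g = 3: 3^36 ≡ 1 — hits 1, so not a primitive root.
g = 4: 4^36 ≡ 1 — hits 1, so not a primitive root.
g = 5: 5^36 ≡ 72; 5^24 ≡ 8 — none is 1, so 5 is a primitive root.
Hence the least primitive root of 73 is 5.

5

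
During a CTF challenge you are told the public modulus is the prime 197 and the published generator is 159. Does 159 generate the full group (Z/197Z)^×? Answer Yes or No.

Yes

φ(197) = 197 − 1 = 196 = 2^2 · 7^2.
It suffices to check that the order of 159 is not a proper divisor of 196: compute 159^(196/q) for q ∈ {2, 7}.
159^98 ≡ 196 (mod 197)  [q = 2: ≢ 1 ✓]
159^28 ≡ 104 (mod 197)  [q = 7: ≢ 1 ✓]
Every test exponent gives a nontrivial residue, hence 159 generates the full group.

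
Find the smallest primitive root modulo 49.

φ(49) = φ(7^2) = 7·(7−1) = 42 = 2 · 3 · 7.
Test candidates g = 2, 3, … against the prime factors q ∈ {2, 3, 7} of φ(49): g is a generator iff g^(42/q) ≢ 1 for every such q.
g = 2: 2^21 ≡ 1 — hits 1, so not a primitive root.
g = 3: 3^21 ≡ 48; 3^14 ≡ 30; 3^6 ≡ 43 — none is 1, so 3 is a primitive root.
The smallest primitive root modulo 49 is 3.

3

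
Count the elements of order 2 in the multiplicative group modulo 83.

1

φ(83) = 83 − 1 = 82 = 2 · 41.
(Z/83Z)^× is cyclic (|G| = 82); a cyclic group of order m has exactly φ(d) elements of each order d | m, and none otherwise.
2 | 82, and φ(2) = 2 − 1 = 1.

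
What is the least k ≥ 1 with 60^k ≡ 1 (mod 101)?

20

Since 60 ∈ (Z/101Z)^×, its order divides φ(101) = 101 − 1 = 100 = 2^2 · 5^2.
Divisors of 100: 1, 2, 4, 5, 10, 20, 25, 50, 100.
Compute 60^d (mod 101) for the divisors d until we hit 1:
60^1 ≡ 60
60^2 ≡ 65
60^4 ≡ 84
60^5 ≡ 91
60^10 ≡ 100
60^20 ≡ 1
So ord_101(60) = 20.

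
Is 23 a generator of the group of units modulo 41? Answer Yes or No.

φ(41) = 41 − 1 = 40 = 2^3 · 5.
23 is a primitive root mod 41 iff 23^(φ(41)/q) ≢ 1 for every prime q | φ(41), i.e. q ∈ {2, 5}.
23^20 ≡ 1 (mod 41)  [q = 2: ≡ 1 ✗]
23^8 ≡ 10 (mod 41)  [q = 5: ≢ 1 ✓]
Since 23^20 ≡ 1, the order of 23 divides 20 < 40, so 23 is not a primitive root.

No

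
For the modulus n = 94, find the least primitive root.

φ(94) = φ(2)·φ(47) = 1·46 = 46 = 2 · 23.
Test candidates g = 2, 3, … against the prime factors q ∈ {2, 23} of φ(94): g is a generator iff g^(46/q) ≢ 1 for every such q.
g = 2: gcd(2, 94) = 2 > 1, not a unit — skip.
g = 3: 3^23 ≡ 1 — hits 1, so not a primitive root.
g = 4: gcd(4, 94) = 2 > 1, not a unit — skip.
g = 5: 5^23 ≡ 93; 5^2 ≡ 25 — none is 1, so 5 is a primitive root.
The smallest primitive root modulo 94 is 5.

5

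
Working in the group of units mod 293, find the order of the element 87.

146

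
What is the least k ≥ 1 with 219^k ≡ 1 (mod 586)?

292

By Lagrange's theorem, ord_586(219) divides φ(586) = φ(2)·φ(293) = 1·292 = 292 = 2^2 · 73.
Divisors of 292: 1, 2, 4, 73, 146, 292.
Check 219^d mod 586 for each divisor in increasing order:
219^1 ≡ 219 (mod 586)
219^2 ≡ 495 (mod 586)
219^4 ≡ 77 (mod 586)
219^73 ≡ 431 (mod 586)
219^146 ≡ 585 (mod 586)
219^292 ≡ 1 (mod 586) ✓
So ord_586(219) = 292.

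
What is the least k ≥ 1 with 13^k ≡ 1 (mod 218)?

108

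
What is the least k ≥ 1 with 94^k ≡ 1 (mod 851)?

396

ord(94) | φ(851) = φ(23·37) = (23−1)·(37−1) = 22·36 = 792 = 2^3 · 3^2 · 11.
Divisors of 792: 1, 2, 3, 4, 6, 8, 9, 11, 12, 18, 22, 24, 33, 36, 44, 66, 72, 88, 99, 132, 198, 264, 396, 792.
Test each divisor d:
94^1 ≡ 94 (mod 851)
94^2 ≡ 326 (mod 851)
94^3 ≡ 8 (mod 851)
94^4 ≡ 752 (mod 851)
94^6 ≡ 64 (mod 851)
94^8 ≡ 440 (mod 851)
94^9 ≡ 512 (mod 851)
94^11 ≡ 116 (mod 851)
94^12 ≡ 692 (mod 851)
94^18 ≡ 36 (mod 851)
94^22 ≡ 691 (mod 851)
94^24 ≡ 602 (mod 851)
94^33 ≡ 162 (mod 851)
94^36 ≡ 445 (mod 851)
94^44 ≡ 70 (mod 851)
94^66 ≡ 714 (mod 851)
94^72 ≡ 593 (mod 851)
94^88 ≡ 645 (mod 851)
94^99 ≡ 783 (mod 851)
94^132 ≡ 47 (mod 851)
94^198 ≡ 369 (mod 851)
94^264 ≡ 507 (mod 851)
94^396 ≡ 1 (mod 851) ✓
Therefore the multiplicative order of 94 modulo 851 is 396.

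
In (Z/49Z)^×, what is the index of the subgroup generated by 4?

2

Since 4 ∈ (Z/49Z)^×, its order divides φ(49) = φ(7^2) = 7·(7−1) = 42 = 2 · 3 · 7.
Divisors of 42: 1, 2, 3, 6, 7, 14, 21, 42.
Check 4^d mod 49 for each divisor in increasing order:
4^1 ≡ 4 (mod 49)
4^2 ≡ 16 (mod 49)
4^3 ≡ 15 (mod 49)
4^6 ≡ 29 (mod 49)
4^7 ≡ 18 (mod 49)
4^14 ≡ 30 (mod 49)
4^21 ≡ 1 (mod 49) ✓
The order of 4 is 21, so the subgroup it generates has 21 elements.
Index = |(Z/49Z)^×| / |⟨4⟩| = 42 / 21 = 2.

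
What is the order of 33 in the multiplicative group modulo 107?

The order of 33 must divide φ(107) = 107 − 1 = 106 = 2 · 53.
Divisors of 106: 1, 2, 53, 106.
Compute 33^d (mod 107) for the divisors d until we hit 1:
33^1 ≡ 33
33^2 ≡ 19
33^53 ≡ 1
Hence ord(33) = 53.

53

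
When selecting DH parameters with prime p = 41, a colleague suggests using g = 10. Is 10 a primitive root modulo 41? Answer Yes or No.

φ(41) = 41 − 1 = 40 = 2^3 · 5.
An element g generates (Z/41Z)^× iff g^(40/q) ≢ 1 (mod 41) for each prime q ∈ {2, 5}.
10^20 ≡ 1 (mod 41)  [q = 2: ≡ 1 ✗]
10^8 ≡ 16 (mod 41)  [q = 5: ≢ 1 ✓]
Since 10^20 ≡ 1, the order of 10 divides 20 < 40, so 10 is not a primitive root.

No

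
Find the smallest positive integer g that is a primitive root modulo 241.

7

φ(241) = 241 − 1 = 240 = 2^4 · 3 · 5.
g is a primitive root iff g^(240/q) ≢ 1 (mod 241) for each prime q ∈ {2, 3, 5}.
g = 2: 2^120 ≡ 1 — hits 1, so not a primitive root.
g = 3: 3^120 ≡ 1 — hits 1, so not a primitive root.
g = 4: 4^120 ≡ 1 — hits 1, so not a primitive root.
g = 5: 5^120 ≡ 1 — hits 1, so not a primitive root.
g = 6: 6^120 ≡ 1 — hits 1, so not a primitive root.
g = 7: 7^120 ≡ 240; 7^80 ≡ 15; 7^48 ≡ 91 — none is 1, so 7 is a primitive root.
The smallest primitive root modulo 241 is 7.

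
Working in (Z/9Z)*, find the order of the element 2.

6

Since 2 ∈ (Z/9Z)^×, its order divides φ(9) = φ(3^2) = 3·(3−1) = 6 = 2 · 3.
Divisors of 6: 1, 2, 3, 6.
Evaluate successive powers at the divisors of 6:
2^1 ≡ 2
2^2 ≡ 4
2^3 ≡ 8
2^6 ≡ 1
The smallest such exponent is 6, so the order of 2 is 6.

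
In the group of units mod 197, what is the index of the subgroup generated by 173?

2

By Lagrange's theorem, ord_197(173) divides φ(197) = 197 − 1 = 196 = 2^2 · 7^2.
Divisors of 196: 1, 2, 4, 7, 14, 28, 49, 98, 196.
Evaluate successive powers at the divisors of 196:
173^1 ≡ 173 (mod 197)
173^2 ≡ 182 (mod 197)
173^4 ≡ 28 (mod 197)
173^7 ≡ 33 (mod 197)
173^14 ≡ 104 (mod 197)
173^28 ≡ 178 (mod 197)
173^49 ≡ 196 (mod 197)
173^98 ≡ 1 (mod 197) ✓
So ord_197(173) = 98, hence |⟨173⟩| = 98.
[(Z/197Z)^× : ⟨173⟩] = 196/98 = 2.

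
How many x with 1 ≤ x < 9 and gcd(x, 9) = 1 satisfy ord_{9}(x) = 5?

0

φ(9) = φ(3^2) = 3·(3−1) = 6 = 2 · 3.
(Z/9Z)^× is cyclic (|G| = 6); a cyclic group of order m has exactly φ(d) elements of each order d | m, and none otherwise.
5 does not divide 6, so no element of (Z/9Z)^× has order 5.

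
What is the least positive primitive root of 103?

5

φ(103) = 103 − 1 = 102 = 2 · 3 · 17.
Test candidates g = 2, 3, … against the prime factors q ∈ {2, 3, 17} of φ(103): g is a generator iff g^(102/q) ≢ 1 for every such q.
g = 2: 2^51 ≡ 1 — hits 1, so not a primitive root.
g = 3: 3^51 ≡ 102; 3^34 ≡ 1 — hits 1, so not a primitive root.
g = 4: 4^51 ≡ 1 — hits 1, so not a primitive root.
g = 5: 5^51 ≡ 102; 5^34 ≡ 56; 5^6 ≡ 72 — none is 1, so 5 is a primitive root.
The smallest primitive root modulo 103 is 5.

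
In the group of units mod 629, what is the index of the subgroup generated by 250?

The order of 250 must divide φ(629) = φ(17·37) = (17−1)·(37−1) = 16·36 = 576 = 2^6 · 3^2.
Divisors of 576: 1, 2, 3, 4, 6, 8, 9, 12, 16, 18, 24, 32, 36, 48, 64, 72, 96, 144, 192, 288, 576.
Compute 250^d (mod 629) for the divisors d until we hit 1:
250^1 ≡ 250 (mod 629)
250^2 ≡ 229 (mod 629)
250^3 ≡ 11 (mod 629)
250^4 ≡ 234 (mod 629)
250^6 ≡ 121 (mod 629)
250^8 ≡ 33 (mod 629)
250^9 ≡ 73 (mod 629)
250^12 ≡ 174 (mod 629)
250^16 ≡ 460 (mod 629)
250^18 ≡ 297 (mod 629)
250^24 ≡ 84 (mod 629)
250^32 ≡ 256 (mod 629)
250^36 ≡ 149 (mod 629)
250^48 ≡ 137 (mod 629)
250^64 ≡ 120 (mod 629)
250^72 ≡ 186 (mod 629)
250^96 ≡ 528 (mod 629)
250^144 ≡ 1 (mod 629) ✓
The order of 250 is 144, so the subgroup it generates has 144 elements.
[(Z/629Z)^× : ⟨250⟩] = 576/144 = 4.

4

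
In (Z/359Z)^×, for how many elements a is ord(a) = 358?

178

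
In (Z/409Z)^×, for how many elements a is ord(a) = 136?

64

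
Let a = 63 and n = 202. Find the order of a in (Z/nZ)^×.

100

ord(63) | φ(202) = φ(2)·φ(101) = 1·100 = 100 = 2^2 · 5^2.
Divisors of 100: 1, 2, 4, 5, 10, 20, 25, 50, 100.
Test each divisor d:
63^1 ≡ 63 (mod 202)
63^2 ≡ 131 (mod 202)
63^4 ≡ 193 (mod 202)
63^5 ≡ 39 (mod 202)
63^10 ≡ 107 (mod 202)
63^20 ≡ 137 (mod 202)
63^25 ≡ 91 (mod 202)
63^50 ≡ 201 (mod 202)
63^100 ≡ 1 (mod 202) ✓
Hence ord(63) = 100.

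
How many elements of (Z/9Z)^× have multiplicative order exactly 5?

φ(9) = φ(3^2) = 3·(3−1) = 6 = 2 · 3.
(Z/9Z)^× is cyclic (|G| = 6); a cyclic group of order m has exactly φ(d) elements of each order d | m, and none otherwise.
Since 5 ∤ 6, the count is 0.

0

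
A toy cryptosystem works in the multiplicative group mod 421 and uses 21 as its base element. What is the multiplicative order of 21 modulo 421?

6

Since 21 ∈ (Z/421Z)^×, its order divides φ(421) = 421 − 1 = 420 = 2^2 · 3 · 5 · 7.
Divisors of 420: 1, 2, 3, 4, 5, 6, 7, 10, 12, 14, 15, 20, 21, 28, 30, 35, 42, 60, 70, 84, 105, 140, 210, 420.
Test each divisor d:
21^1 ≡ 21 (mod 421)
21^2 ≡ 20 (mod 421)
21^3 ≡ 420 (mod 421)
21^4 ≡ 400 (mod 421)
21^5 ≡ 401 (mod 421)
21^6 ≡ 1 (mod 421) ✓
The smallest such exponent is 6, so the order of 21 is 6.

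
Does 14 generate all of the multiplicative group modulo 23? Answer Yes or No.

Yes

φ(23) = 23 − 1 = 22 = 2 · 11.
14 is a primitive root mod 23 iff 14^(φ(23)/q) ≢ 1 for every prime q | φ(23), i.e. q ∈ {2, 11}.
14^11 ≡ 22 (mod 23)  [q = 2: ≢ 1 ✓]
14^2 ≡ 12 (mod 23)  [q = 11: ≢ 1 ✓]
None equal 1, so ord_23(14) = 22: 14 is a primitive root.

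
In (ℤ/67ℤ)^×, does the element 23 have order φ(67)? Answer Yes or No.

φ(67) = 67 − 1 = 66 = 2 · 3 · 11.
Test 23^(66/q) mod 67 for each prime factor q of 66:
23^33 ≡ 1 (mod 67)  [q = 2: ≡ 1 ✗]
23^22 ≡ 37 (mod 67)  [q = 3: ≢ 1 ✓]
23^6 ≡ 59 (mod 67)  [q = 11: ≢ 1 ✓]
The check at q = 2 fails, so 23 generates a proper subgroup.

No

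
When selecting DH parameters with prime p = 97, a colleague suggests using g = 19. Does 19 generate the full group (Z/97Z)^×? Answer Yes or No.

No

φ(97) = 97 − 1 = 96 = 2^5 · 3.
Test 19^(96/q) mod 97 for each prime factor q of 96:
19^48 ≡ 96 (mod 97)  [q = 2: ≢ 1 ✓]
19^32 ≡ 1 (mod 97)  [q = 3: ≡ 1 ✗]
The check at q = 3 fails, so 19 generates a proper subgroup.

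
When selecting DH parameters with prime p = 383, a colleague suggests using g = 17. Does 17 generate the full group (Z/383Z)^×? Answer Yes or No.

φ(383) = 383 − 1 = 382 = 2 · 191.
It suffices to check that the order of 17 is not a proper divisor of 382: compute 17^(382/q) for q ∈ {2, 191}.
17^191 ≡ 1 (mod 383)  [q = 2: ≡ 1 ✗]
17^2 ≡ 289 (mod 383)  [q = 191: ≢ 1 ✓]
Since 17^191 ≡ 1, the order of 17 divides 191 < 382, so 17 is not a primitive root.

No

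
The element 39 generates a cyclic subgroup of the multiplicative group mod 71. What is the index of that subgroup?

5

By Lagrange's theorem, ord_71(39) divides φ(71) = 71 − 1 = 70 = 2 · 5 · 7.
Divisors of 70: 1, 2, 5, 7, 10, 14, 35, 70.
Evaluate successive powers at the divisors of 70:
39^1 ≡ 39
39^2 ≡ 30
39^5 ≡ 26
39^7 ≡ 70
39^10 ≡ 37
39^14 ≡ 1
Thus |⟨39⟩| = ord(39) = 14.
The index is φ(71) / ord(39) = 70 / 14 = 5.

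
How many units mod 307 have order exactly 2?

φ(307) = 307 − 1 = 306 = 2 · 3^2 · 17.
Since (Z/307Z)^× is cyclic of order 306, the number of elements of order d is φ(d) when d | 306 and 0 otherwise.
2 | 306, and φ(2) = 2 − 1 = 1.

1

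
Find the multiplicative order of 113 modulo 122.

10

Since 113 ∈ (Z/122Z)^×, its order divides φ(122) = φ(2)·φ(61) = 1·60 = 60 = 2^2 · 3 · 5.
Divisors of 60: 1, 2, 3, 4, 5, 6, 10, 12, 15, 20, 30, 60.
Compute 113^d (mod 122) for the divisors d until we hit 1:
113^1 ≡ 113
113^2 ≡ 81
113^3 ≡ 3
113^4 ≡ 95
113^5 ≡ 121
113^6 ≡ 9
113^10 ≡ 1
Hence ord(113) = 10.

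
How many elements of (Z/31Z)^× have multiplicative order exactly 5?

φ(31) = 31 − 1 = 30 = 2 · 3 · 5.
Since (Z/31Z)^× is cyclic of order 30, the number of elements of order d is φ(d) when d | 30 and 0 otherwise.
5 | 30, and φ(5) = 5 − 1 = 4.

4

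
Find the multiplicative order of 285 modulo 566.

94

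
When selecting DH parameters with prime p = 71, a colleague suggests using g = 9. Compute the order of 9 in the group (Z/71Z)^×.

35

The order of 9 must divide φ(71) = 71 − 1 = 70 = 2 · 5 · 7.
Divisors of 70: 1, 2, 5, 7, 10, 14, 35, 70.
Test each divisor d:
9^1 ≡ 9 (mod 71)
9^2 ≡ 10 (mod 71)
9^5 ≡ 48 (mod 71)
9^7 ≡ 54 (mod 71)
9^10 ≡ 32 (mod 71)
9^14 ≡ 5 (mod 71)
9^35 ≡ 1 (mod 71) ✓
Therefore the multiplicative order of 9 modulo 71 is 35.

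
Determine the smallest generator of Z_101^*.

φ(101) = 101 − 1 = 100 = 2^2 · 5^2.
Test candidates g = 2, 3, … against the prime factors q ∈ {2, 5} of φ(101): g is a generator iff g^(100/q) ≢ 1 for every such q.
g = 2: 2^50 ≡ 100; 2^20 ≡ 95 — none is 1, so 2 is a primitive root.
Hence the least primitive root of 101 is 2.

2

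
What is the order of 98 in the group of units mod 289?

68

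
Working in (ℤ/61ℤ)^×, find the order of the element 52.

ord(52) | φ(61) = 61 − 1 = 60 = 2^2 · 3 · 5.
Divisors of 60: 1, 2, 3, 4, 5, 6, 10, 12, 15, 20, 30, 60.
Evaluate successive powers at the divisors of 60:
52^1 ≡ 52 (mod 61)
52^2 ≡ 20 (mod 61)
52^3 ≡ 3 (mod 61)
52^4 ≡ 34 (mod 61)
52^5 ≡ 60 (mod 61)
52^6 ≡ 9 (mod 61)
52^10 ≡ 1 (mod 61) ✓
Therefore the multiplicative order of 52 modulo 61 is 10.

10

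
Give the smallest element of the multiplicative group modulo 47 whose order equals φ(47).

5

φ(47) = 47 − 1 = 46 = 2 · 23.
Test candidates g = 2, 3, … against the prime factors q ∈ {2, 23} of φ(47): g is a generator iff g^(46/q) ≢ 1 for every such q.
g = 2: 2^23 ≡ 1 — hits 1, so not a primitive root.
g = 3: 3^23 ≡ 1 — hits 1, so not a primitive root.
g = 4: 4^23 ≡ 1 — hits 1, so not a primitive root.
g = 5: 5^23 ≡ 46; 5^2 ≡ 25 — none is 1, so 5 is a primitive root.
So 5 is the smallest generator of (Z/47Z)^×.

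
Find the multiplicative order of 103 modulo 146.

By Lagrange's theorem, ord_146(103) divides φ(146) = φ(2)·φ(73) = 1·72 = 72 = 2^3 · 3^2.
Divisors of 72: 1, 2, 3, 4, 6, 8, 9, 12, 18, 24, 36, 72.
Check 103^d mod 146 for each divisor in increasing order:
103^1 ≡ 103
103^2 ≡ 97
103^3 ≡ 63
103^4 ≡ 65
103^6 ≡ 27
103^8 ≡ 137
103^9 ≡ 95
103^12 ≡ 145
103^18 ≡ 119
103^24 ≡ 1
Therefore the multiplicative order of 103 modulo 146 is 24.

24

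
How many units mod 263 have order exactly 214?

φ(263) = 263 − 1 = 262 = 2 · 131.
In a cyclic group of order 262, there are φ(d) elements of order d for each divisor d of 262, and zero for non-divisors.
Here 262 is not a multiple of 214, so there are no elements of order 214.

0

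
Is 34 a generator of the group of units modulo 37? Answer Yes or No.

No

φ(37) = 37 − 1 = 36 = 2^2 · 3^2.
It suffices to check that the order of 34 is not a proper divisor of 36: compute 34^(36/q) for q ∈ {2, 3}.
34^18 ≡ 1 (mod 37)  [q = 2: ≡ 1 ✗]
34^12 ≡ 10 (mod 37)  [q = 3: ≢ 1 ✓]
34^18 ≡ 1 shows ord(34) | 18, strictly less than φ(37); not a primitive root.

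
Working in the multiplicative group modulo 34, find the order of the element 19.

ord(19) | φ(34) = φ(2)·φ(17) = 1·16 = 16 = 2^4.
Divisors of 16: 1, 2, 4, 8, 16.
Evaluate successive powers at the divisors of 16:
19^1 ≡ 19 (mod 34)
19^2 ≡ 21 (mod 34)
19^4 ≡ 33 (mod 34)
19^8 ≡ 1 (mod 34) ✓
Therefore the multiplicative order of 19 modulo 34 is 8.

8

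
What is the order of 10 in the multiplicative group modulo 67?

The order of 10 must divide φ(67) = 67 − 1 = 66 = 2 · 3 · 11.
Divisors of 66: 1, 2, 3, 6, 11, 22, 33, 66.
Evaluate successive powers at the divisors of 66:
10^1 ≡ 10 (mod 67)
10^2 ≡ 33 (mod 67)
10^3 ≡ 62 (mod 67)
10^6 ≡ 25 (mod 67)
10^11 ≡ 29 (mod 67)
10^22 ≡ 37 (mod 67)
10^33 ≡ 1 (mod 67) ✓
Therefore the multiplicative order of 10 modulo 67 is 33.

33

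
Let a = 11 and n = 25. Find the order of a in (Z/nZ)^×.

5

ord(11) | φ(25) = φ(5^2) = 5·(5−1) = 20 = 2^2 · 5.
Divisors of 20: 1, 2, 4, 5, 10, 20.
Test each divisor d:
11^1 ≡ 11 (mod 25)
11^2 ≡ 21 (mod 25)
11^4 ≡ 16 (mod 25)
11^5 ≡ 1 (mod 25) ✓
So ord_25(11) = 5.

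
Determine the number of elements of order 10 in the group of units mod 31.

φ(31) = 31 − 1 = 30 = 2 · 3 · 5.
In a cyclic group of order 30, there are φ(d) elements of order d for each divisor d of 30, and zero for non-divisors.
10 = 2 · 5 divides 30, and φ(10) = 4.

4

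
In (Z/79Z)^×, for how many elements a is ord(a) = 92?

φ(79) = 79 − 1 = 78 = 2 · 3 · 13.
In a cyclic group of order 78, there are φ(d) elements of order d for each divisor d of 78, and zero for non-divisors.
92 does not divide 78, so no element of (Z/79Z)^× has order 92.

0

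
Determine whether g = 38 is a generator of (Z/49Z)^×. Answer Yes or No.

φ(49) = φ(7^2) = 7·(7−1) = 42 = 2 · 3 · 7.
An element g generates (Z/49Z)^× iff g^(42/q) ≢ 1 (mod 49) for each prime q ∈ {2, 3, 7}.
38^21 ≡ 48 (mod 49)  [q = 2: ≢ 1 ✓]
38^14 ≡ 30 (mod 49)  [q = 3: ≢ 1 ✓]
38^6 ≡ 15 (mod 49)  [q = 7: ≢ 1 ✓]
All checks pass, so 38 has order 42 and is a primitive root modulo 49.

Yes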